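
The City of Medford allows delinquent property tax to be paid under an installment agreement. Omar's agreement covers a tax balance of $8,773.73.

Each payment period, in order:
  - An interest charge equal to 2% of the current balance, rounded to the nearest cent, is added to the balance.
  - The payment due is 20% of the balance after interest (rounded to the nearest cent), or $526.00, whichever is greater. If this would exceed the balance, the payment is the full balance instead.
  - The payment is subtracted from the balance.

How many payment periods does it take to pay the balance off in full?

Payment period 1: opening $8,773.73; interest $175.47 → $8,949.20; payment $1,789.84; balance $7,159.36
Payment period 2: opening $7,159.36; interest $143.19 → $7,302.55; payment $1,460.51; balance $5,842.04
Payment period 3: opening $5,842.04; interest $116.84 → $5,958.88; payment $1,191.78; balance $4,767.10
Payment period 4: opening $4,767.10; interest $95.34 → $4,862.44; payment $972.49; balance $3,889.95
Payment period 5: opening $3,889.95; interest $77.80 → $3,967.75; payment $793.55; balance $3,174.20
Payment period 6: opening $3,174.20; interest $63.48 → $3,237.68; payment $647.54; balance $2,590.14
Payment period 7: opening $2,590.14; interest $51.80 → $2,641.94; payment $528.39; balance $2,113.55
Payment period 8: opening $2,113.55; interest $42.27 → $2,155.82; payment $526.00; balance $1,629.82
Payment period 9: opening $1,629.82; interest $32.60 → $1,662.42; payment $526.00; balance $1,136.42
Payment period 10: opening $1,136.42; interest $22.73 → $1,159.15; payment $526.00; balance $633.15
Payment period 11: opening $633.15; interest $12.66 → $645.81; payment $526.00; balance $119.81
Payment period 12: opening $119.81; interest $2.40 → $122.21; payment $122.21; balance $0.00
Balance reaches $0.00 in payment period 12.

12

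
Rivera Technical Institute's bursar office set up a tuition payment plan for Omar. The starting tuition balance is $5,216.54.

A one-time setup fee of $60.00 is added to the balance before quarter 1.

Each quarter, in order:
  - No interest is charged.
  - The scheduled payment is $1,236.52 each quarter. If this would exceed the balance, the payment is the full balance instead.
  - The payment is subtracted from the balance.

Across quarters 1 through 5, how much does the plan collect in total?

# | Opening | Payment | End bal
1 | $5,276.54 | $1,236.52 | $4,040.02
2 | $4,040.02 | $1,236.52 | $2,803.50
3 | $2,803.50 | $1,236.52 | $1,566.98
4 | $1,566.98 | $1,236.52 | $330.46
5 | $330.46 | $330.46 | $0.00
Total paid: $5,276.54

$5,276.54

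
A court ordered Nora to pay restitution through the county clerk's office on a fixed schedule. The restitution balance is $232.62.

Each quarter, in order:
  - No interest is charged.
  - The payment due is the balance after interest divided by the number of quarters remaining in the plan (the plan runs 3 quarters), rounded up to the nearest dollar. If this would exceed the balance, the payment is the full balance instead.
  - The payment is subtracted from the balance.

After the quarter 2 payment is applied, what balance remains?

$76.62

Quarter 1: $232.62 − $78.00 → $154.62
Quarter 2: $154.62 − $78.00 → $76.62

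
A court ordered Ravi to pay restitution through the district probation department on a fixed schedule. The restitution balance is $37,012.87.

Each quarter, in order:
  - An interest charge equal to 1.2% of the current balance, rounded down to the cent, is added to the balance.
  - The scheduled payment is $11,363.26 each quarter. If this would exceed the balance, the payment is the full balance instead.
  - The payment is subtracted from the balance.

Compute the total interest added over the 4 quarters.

Quarter 1: $37,012.87 +$444.15 interest = $37,457.02; pay $11,363.26 → $26,093.76
Quarter 2: $26,093.76 +$313.12 interest = $26,406.88; pay $11,363.26 → $15,043.62
Quarter 3: $15,043.62 +$180.52 interest = $15,224.14; pay $11,363.26 → $3,860.88
Quarter 4: $3,860.88 +$46.33 interest = $3,907.21; pay $3,907.21 → $0.00
Total interest: $444.15 + $313.12 + $180.52 + $46.33 = $984.12

$984.12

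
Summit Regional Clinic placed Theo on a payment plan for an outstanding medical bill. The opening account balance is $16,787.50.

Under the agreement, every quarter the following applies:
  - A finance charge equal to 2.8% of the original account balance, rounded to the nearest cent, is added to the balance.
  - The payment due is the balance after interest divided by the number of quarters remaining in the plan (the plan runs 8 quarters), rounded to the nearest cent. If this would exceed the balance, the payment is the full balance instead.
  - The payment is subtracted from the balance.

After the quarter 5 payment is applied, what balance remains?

Quarter 1: opening $16,787.50; interest $470.05 → $17,257.55; payment $2,157.19; balance $15,100.36
Quarter 2: opening $15,100.36; interest $470.05 → $15,570.41; payment $2,224.34; balance $13,346.07
Quarter 3: opening $13,346.07; interest $470.05 → $13,816.12; payment $2,302.69; balance $11,513.43
Quarter 4: opening $11,513.43; interest $470.05 → $11,983.48; payment $2,396.70; balance $9,586.78
Quarter 5: opening $9,586.78; interest $470.05 → $10,056.83; payment $2,514.21; balance $7,542.62

$7,542.62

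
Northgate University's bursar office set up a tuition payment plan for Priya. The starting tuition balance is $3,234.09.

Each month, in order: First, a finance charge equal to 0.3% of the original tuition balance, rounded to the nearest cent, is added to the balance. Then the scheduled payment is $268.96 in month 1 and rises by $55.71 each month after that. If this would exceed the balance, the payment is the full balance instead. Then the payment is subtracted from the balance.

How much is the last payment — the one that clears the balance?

Month 1: $3,234.09 +$9.70 interest = $3,243.79; pay $268.96 → $2,974.83
Month 2: $2,974.83 +$9.70 interest = $2,984.53; pay $324.67 → $2,659.86
Month 3: $2,659.86 +$9.70 interest = $2,669.56; pay $380.38 → $2,289.18
Month 4: $2,289.18 +$9.70 interest = $2,298.88; pay $436.09 → $1,862.79
Month 5: $1,862.79 +$9.70 interest = $1,872.49; pay $491.80 → $1,380.69
Month 6: $1,380.69 +$9.70 interest = $1,390.39; pay $547.51 → $842.88
Month 7: $842.88 +$9.70 interest = $852.58; pay $603.22 → $249.36
Month 8: $249.36 +$9.70 interest = $259.06; pay $259.06 → $0.00

$259.06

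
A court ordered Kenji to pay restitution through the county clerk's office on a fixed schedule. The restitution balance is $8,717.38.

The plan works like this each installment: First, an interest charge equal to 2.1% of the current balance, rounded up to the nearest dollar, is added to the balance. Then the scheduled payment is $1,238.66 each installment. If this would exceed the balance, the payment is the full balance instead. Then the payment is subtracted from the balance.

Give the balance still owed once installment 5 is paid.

Installment 1: opening $8,717.38; interest $184.00 → $8,901.38; payment $1,238.66; balance $7,662.72
Installment 2: opening $7,662.72; interest $161.00 → $7,823.72; payment $1,238.66; balance $6,585.06
Installment 3: opening $6,585.06; interest $139.00 → $6,724.06; payment $1,238.66; balance $5,485.40
Installment 4: opening $5,485.40; interest $116.00 → $5,601.40; payment $1,238.66; balance $4,362.74
Installment 5: opening $4,362.74; interest $92.00 → $4,454.74; payment $1,238.66; balance $3,216.08

$3,216.08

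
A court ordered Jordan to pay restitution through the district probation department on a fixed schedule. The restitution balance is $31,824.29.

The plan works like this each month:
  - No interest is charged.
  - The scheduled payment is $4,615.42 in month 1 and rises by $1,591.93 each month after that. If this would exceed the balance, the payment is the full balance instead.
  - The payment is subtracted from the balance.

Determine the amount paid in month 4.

# | Opening | Payment | End bal
1 | $31,824.29 | $4,615.42 | $27,208.87
2 | $27,208.87 | $6,207.35 | $21,001.52
3 | $21,001.52 | $7,799.28 | $13,202.24
4 | $13,202.24 | $9,391.21 | $3,811.03

$9,391.21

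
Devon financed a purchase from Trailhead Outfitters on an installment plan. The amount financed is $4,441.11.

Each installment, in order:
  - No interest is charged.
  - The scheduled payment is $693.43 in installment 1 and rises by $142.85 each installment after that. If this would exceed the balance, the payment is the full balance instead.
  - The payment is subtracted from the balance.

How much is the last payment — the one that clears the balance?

# | Opening | Payment | End bal
1 | $4,441.11 | $693.43 | $3,747.68
2 | $3,747.68 | $836.28 | $2,911.40
3 | $2,911.40 | $979.13 | $1,932.27
4 | $1,932.27 | $1,121.98 | $810.29
5 | $810.29 | $810.29 | $0.00

$810.29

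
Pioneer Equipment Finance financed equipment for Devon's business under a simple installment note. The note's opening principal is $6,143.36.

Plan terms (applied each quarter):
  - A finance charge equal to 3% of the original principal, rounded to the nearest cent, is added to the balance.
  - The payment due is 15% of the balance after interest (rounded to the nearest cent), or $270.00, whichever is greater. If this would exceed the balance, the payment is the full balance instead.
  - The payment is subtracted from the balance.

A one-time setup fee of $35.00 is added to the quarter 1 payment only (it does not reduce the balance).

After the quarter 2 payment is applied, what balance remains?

$4,728.39

Quarter 1: $6,143.36 +$184.30 interest = $6,327.66; pay $949.15 (+ $35.00 fee) → $5,378.51
Quarter 2: $5,378.51 +$184.30 interest = $5,562.81; pay $834.42 → $4,728.39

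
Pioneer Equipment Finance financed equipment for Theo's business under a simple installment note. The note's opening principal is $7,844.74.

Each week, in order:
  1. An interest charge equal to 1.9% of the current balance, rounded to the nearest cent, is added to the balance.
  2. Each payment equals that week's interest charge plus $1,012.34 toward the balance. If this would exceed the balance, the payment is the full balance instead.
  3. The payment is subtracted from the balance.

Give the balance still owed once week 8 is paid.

Week 1: opening $7,844.74; interest $149.05 → $7,993.79; payment $1,161.39; balance $6,832.40
Week 2: opening $6,832.40; interest $129.82 → $6,962.22; payment $1,142.16; balance $5,820.06
Week 3: opening $5,820.06; interest $110.58 → $5,930.64; payment $1,122.92; balance $4,807.72
Week 4: opening $4,807.72; interest $91.35 → $4,899.07; payment $1,103.69; balance $3,795.38
Week 5: opening $3,795.38; interest $72.11 → $3,867.49; payment $1,084.45; balance $2,783.04
Week 6: opening $2,783.04; interest $52.88 → $2,835.92; payment $1,065.22; balance $1,770.70
Week 7: opening $1,770.70; interest $33.64 → $1,804.34; payment $1,045.98; balance $758.36
Week 8: opening $758.36; interest $14.41 → $772.77; payment $772.77; balance $0.00

$0.00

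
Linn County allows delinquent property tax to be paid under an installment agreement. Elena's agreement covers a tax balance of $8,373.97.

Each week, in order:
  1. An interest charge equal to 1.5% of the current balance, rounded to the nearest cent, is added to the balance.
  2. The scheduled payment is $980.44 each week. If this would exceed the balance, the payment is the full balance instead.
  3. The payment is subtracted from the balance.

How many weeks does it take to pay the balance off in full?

10

Week 1: $8,373.97 +$125.61 interest = $8,499.58; pay $980.44 → $7,519.14
Week 2: $7,519.14 +$112.79 interest = $7,631.93; pay $980.44 → $6,651.49
Week 3: $6,651.49 +$99.77 interest = $6,751.26; pay $980.44 → $5,770.82
Week 4: $5,770.82 +$86.56 interest = $5,857.38; pay $980.44 → $4,876.94
Week 5: $4,876.94 +$73.15 interest = $4,950.09; pay $980.44 → $3,969.65
Week 6: $3,969.65 +$59.54 interest = $4,029.19; pay $980.44 → $3,048.75
Week 7: $3,048.75 +$45.73 interest = $3,094.48; pay $980.44 → $2,114.04
Week 8: $2,114.04 +$31.71 interest = $2,145.75; pay $980.44 → $1,165.31
Week 9: $1,165.31 +$17.48 interest = $1,182.79; pay $980.44 → $202.35
Week 10: $202.35 +$3.04 interest = $205.39; pay $205.39 → $0.00
Balance reaches $0.00 in week 10.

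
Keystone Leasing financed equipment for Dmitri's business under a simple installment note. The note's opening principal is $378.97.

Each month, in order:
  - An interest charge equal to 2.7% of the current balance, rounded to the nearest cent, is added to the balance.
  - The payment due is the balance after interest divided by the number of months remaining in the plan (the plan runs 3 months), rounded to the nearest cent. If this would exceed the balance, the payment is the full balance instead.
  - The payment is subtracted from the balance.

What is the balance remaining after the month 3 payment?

$0.00

Month 1: opening $378.97; interest $10.23 → $389.20; payment $129.73; balance $259.47
Month 2: opening $259.47; interest $7.01 → $266.48; payment $133.24; balance $133.24
Month 3: opening $133.24; interest $3.60 → $136.84; payment $136.84; balance $0.00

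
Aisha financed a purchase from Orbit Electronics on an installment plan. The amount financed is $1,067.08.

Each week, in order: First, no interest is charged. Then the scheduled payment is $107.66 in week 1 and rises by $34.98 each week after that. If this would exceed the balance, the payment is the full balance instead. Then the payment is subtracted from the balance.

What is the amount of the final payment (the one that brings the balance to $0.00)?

$178.98

Week 1: opening $1,067.08; payment $107.66; balance $959.42
Week 2: opening $959.42; payment $142.64; balance $816.78
Week 3: opening $816.78; payment $177.62; balance $639.16
Week 4: opening $639.16; payment $212.60; balance $426.56
Week 5: opening $426.56; payment $247.58; balance $178.98
Week 6: opening $178.98; payment $178.98; balance $0.00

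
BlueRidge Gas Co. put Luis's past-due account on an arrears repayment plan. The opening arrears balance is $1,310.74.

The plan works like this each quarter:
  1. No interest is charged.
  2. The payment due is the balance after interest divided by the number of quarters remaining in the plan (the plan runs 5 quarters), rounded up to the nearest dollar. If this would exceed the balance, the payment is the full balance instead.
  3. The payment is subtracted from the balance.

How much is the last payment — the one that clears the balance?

Quarter 1: opening $1,310.74; payment $263.00; balance $1,047.74
Quarter 2: opening $1,047.74; payment $262.00; balance $785.74
Quarter 3: opening $785.74; payment $262.00; balance $523.74
Quarter 4: opening $523.74; payment $262.00; balance $261.74
Quarter 5: opening $261.74; payment $261.74; balance $0.00

$261.74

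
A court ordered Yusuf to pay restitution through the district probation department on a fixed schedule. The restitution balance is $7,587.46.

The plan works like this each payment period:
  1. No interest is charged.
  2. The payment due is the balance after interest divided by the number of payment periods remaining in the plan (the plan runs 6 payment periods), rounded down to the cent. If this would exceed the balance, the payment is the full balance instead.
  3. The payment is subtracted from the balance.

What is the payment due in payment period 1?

Payment period 1: $7,587.46 − $1,264.57 → $6,322.89

$1,264.57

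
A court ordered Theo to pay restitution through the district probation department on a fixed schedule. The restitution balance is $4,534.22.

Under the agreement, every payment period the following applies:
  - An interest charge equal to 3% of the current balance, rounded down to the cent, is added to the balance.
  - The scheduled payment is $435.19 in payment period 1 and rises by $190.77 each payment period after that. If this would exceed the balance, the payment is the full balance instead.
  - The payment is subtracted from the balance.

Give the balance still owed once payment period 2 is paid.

$3,736.14

# | Opening | Interest | Payment | End bal
1 | $4,534.22 | $136.02 | $435.19 | $4,235.05
2 | $4,235.05 | $127.05 | $625.96 | $3,736.14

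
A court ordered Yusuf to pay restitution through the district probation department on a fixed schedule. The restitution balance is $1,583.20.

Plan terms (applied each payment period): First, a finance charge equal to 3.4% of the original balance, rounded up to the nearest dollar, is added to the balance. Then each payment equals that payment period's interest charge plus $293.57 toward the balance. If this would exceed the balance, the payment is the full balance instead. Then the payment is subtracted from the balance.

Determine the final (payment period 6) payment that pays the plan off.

Payment period 1: $1,583.20 +$54.00 interest = $1,637.20; pay $347.57 → $1,289.63
Payment period 2: $1,289.63 +$54.00 interest = $1,343.63; pay $347.57 → $996.06
Payment period 3: $996.06 +$54.00 interest = $1,050.06; pay $347.57 → $702.49
Payment period 4: $702.49 +$54.00 interest = $756.49; pay $347.57 → $408.92
Payment period 5: $408.92 +$54.00 interest = $462.92; pay $347.57 → $115.35
Payment period 6: $115.35 +$54.00 interest = $169.35; pay $169.35 → $0.00

$169.35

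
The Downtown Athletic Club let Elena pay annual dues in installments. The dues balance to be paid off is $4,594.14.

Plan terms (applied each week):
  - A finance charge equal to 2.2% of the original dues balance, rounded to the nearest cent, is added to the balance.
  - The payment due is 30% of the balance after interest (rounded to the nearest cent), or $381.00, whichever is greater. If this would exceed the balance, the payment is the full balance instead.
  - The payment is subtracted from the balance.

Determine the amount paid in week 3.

Week 1: $4,594.14 +$101.07 interest = $4,695.21; pay $1,408.56 → $3,286.65
Week 2: $3,286.65 +$101.07 interest = $3,387.72; pay $1,016.32 → $2,371.40
Week 3: $2,371.40 +$101.07 interest = $2,472.47; pay $741.74 → $1,730.73

$741.74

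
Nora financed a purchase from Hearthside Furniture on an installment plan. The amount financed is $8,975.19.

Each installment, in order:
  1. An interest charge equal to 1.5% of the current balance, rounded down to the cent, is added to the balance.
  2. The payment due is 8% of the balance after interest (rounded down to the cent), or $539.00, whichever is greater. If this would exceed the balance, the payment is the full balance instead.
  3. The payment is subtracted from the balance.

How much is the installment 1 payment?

$728.78

Installment 1: opening $8,975.19; interest $134.62 → $9,109.81; payment $728.78; balance $8,381.03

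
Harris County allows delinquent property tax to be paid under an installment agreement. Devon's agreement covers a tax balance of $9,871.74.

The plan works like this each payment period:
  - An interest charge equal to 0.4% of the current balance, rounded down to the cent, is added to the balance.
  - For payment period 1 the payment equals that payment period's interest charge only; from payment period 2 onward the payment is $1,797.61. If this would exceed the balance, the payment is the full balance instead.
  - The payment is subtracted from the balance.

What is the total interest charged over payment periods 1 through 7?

$170.32

Payment period 1: opening $9,871.74; interest $39.48 → $9,911.22; payment $39.48; balance $9,871.74
Payment period 2: opening $9,871.74; interest $39.48 → $9,911.22; payment $1,797.61; balance $8,113.61
Payment period 3: opening $8,113.61; interest $32.45 → $8,146.06; payment $1,797.61; balance $6,348.45
Payment period 4: opening $6,348.45; interest $25.39 → $6,373.84; payment $1,797.61; balance $4,576.23
Payment period 5: opening $4,576.23; interest $18.30 → $4,594.53; payment $1,797.61; balance $2,796.92
Payment period 6: opening $2,796.92; interest $11.18 → $2,808.10; payment $1,797.61; balance $1,010.49
Payment period 7: opening $1,010.49; interest $4.04 → $1,014.53; payment $1,014.53; balance $0.00
Total interest: $39.48 + $39.48 + $32.45 + $25.39 + $18.30 + $11.18 + $4.04 = $170.32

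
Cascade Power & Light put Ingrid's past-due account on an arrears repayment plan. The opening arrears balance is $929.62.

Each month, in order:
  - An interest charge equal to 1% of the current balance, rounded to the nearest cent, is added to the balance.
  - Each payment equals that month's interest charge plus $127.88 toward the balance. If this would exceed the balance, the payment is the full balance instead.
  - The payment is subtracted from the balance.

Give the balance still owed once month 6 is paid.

$162.34

# | Opening | Interest | Payment | End bal
1 | $929.62 | $9.30 | $137.18 | $801.74
2 | $801.74 | $8.02 | $135.90 | $673.86
3 | $673.86 | $6.74 | $134.62 | $545.98
4 | $545.98 | $5.46 | $133.34 | $418.10
5 | $418.10 | $4.18 | $132.06 | $290.22
6 | $290.22 | $2.90 | $130.78 | $162.34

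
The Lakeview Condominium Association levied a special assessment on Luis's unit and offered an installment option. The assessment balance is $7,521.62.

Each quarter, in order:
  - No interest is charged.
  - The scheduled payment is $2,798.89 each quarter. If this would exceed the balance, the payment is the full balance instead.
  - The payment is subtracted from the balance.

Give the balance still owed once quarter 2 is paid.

# | Opening | Payment | End bal
1 | $7,521.62 | $2,798.89 | $4,722.73
2 | $4,722.73 | $2,798.89 | $1,923.84

$1,923.84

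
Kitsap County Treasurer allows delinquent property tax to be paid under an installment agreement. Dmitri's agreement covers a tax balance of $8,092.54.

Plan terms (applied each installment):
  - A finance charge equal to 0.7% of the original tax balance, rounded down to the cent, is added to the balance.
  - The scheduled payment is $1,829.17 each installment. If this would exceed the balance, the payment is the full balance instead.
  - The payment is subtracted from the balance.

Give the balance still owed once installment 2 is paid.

Installment 1: opening $8,092.54; interest $56.64 → $8,149.18; payment $1,829.17; balance $6,320.01
Installment 2: opening $6,320.01; interest $56.64 → $6,376.65; payment $1,829.17; balance $4,547.48

$4,547.48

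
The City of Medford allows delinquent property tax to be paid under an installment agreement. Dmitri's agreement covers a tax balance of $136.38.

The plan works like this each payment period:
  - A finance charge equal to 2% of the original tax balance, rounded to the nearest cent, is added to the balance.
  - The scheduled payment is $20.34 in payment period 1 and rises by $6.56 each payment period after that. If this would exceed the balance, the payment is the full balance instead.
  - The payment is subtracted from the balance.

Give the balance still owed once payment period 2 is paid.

$94.60

Payment period 1: opening $136.38; interest $2.73 → $139.11; payment $20.34; balance $118.77
Payment period 2: opening $118.77; interest $2.73 → $121.50; payment $26.90; balance $94.60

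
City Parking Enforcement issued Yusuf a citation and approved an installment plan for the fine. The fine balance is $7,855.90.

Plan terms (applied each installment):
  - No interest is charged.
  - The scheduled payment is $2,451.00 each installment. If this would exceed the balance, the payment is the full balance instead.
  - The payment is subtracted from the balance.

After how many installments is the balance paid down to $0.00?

# | Opening | Payment | End bal
1 | $7,855.90 | $2,451.00 | $5,404.90
2 | $5,404.90 | $2,451.00 | $2,953.90
3 | $2,953.90 | $2,451.00 | $502.90
4 | $502.90 | $502.90 | $0.00
Balance reaches $0.00 in installment 4.

4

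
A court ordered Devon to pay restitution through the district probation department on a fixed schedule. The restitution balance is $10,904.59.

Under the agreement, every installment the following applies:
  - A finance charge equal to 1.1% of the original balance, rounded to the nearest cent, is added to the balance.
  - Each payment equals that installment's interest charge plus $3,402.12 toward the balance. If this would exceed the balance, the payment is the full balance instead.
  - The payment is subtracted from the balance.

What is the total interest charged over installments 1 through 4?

$479.80

Installment 1: opening $10,904.59; interest $119.95 → $11,024.54; payment $3,522.07; balance $7,502.47
Installment 2: opening $7,502.47; interest $119.95 → $7,622.42; payment $3,522.07; balance $4,100.35
Installment 3: opening $4,100.35; interest $119.95 → $4,220.30; payment $3,522.07; balance $698.23
Installment 4: opening $698.23; interest $119.95 → $818.18; payment $818.18; balance $0.00
Total interest: $119.95 + $119.95 + $119.95 + $119.95 = $479.80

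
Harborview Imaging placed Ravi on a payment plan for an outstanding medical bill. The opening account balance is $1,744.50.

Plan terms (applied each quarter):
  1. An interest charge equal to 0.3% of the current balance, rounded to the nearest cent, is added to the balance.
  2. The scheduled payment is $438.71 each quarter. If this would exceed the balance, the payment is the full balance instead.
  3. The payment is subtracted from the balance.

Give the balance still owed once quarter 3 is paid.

$440.16

Quarter 1: $1,744.50 +$5.23 interest = $1,749.73; pay $438.71 → $1,311.02
Quarter 2: $1,311.02 +$3.93 interest = $1,314.95; pay $438.71 → $876.24
Quarter 3: $876.24 +$2.63 interest = $878.87; pay $438.71 → $440.16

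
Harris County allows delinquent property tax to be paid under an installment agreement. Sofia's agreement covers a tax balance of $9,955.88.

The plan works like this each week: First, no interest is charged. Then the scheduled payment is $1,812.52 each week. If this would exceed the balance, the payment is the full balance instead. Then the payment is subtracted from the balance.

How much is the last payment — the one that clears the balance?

# | Opening | Payment | End bal
1 | $9,955.88 | $1,812.52 | $8,143.36
2 | $8,143.36 | $1,812.52 | $6,330.84
3 | $6,330.84 | $1,812.52 | $4,518.32
4 | $4,518.32 | $1,812.52 | $2,705.80
5 | $2,705.80 | $1,812.52 | $893.28
6 | $893.28 | $893.28 | $0.00

$893.28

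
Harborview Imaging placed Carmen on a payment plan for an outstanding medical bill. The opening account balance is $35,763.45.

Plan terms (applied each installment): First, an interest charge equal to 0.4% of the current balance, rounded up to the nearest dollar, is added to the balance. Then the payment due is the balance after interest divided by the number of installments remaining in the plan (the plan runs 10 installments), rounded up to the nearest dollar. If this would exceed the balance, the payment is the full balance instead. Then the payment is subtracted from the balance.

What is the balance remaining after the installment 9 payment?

$3,706.45

Installment 1: opening $35,763.45; interest $144.00 → $35,907.45; payment $3,591.00; balance $32,316.45
Installment 2: opening $32,316.45; interest $130.00 → $32,446.45; payment $3,606.00; balance $28,840.45
Installment 3: opening $28,840.45; interest $116.00 → $28,956.45; payment $3,620.00; balance $25,336.45
Installment 4: opening $25,336.45; interest $102.00 → $25,438.45; payment $3,635.00; balance $21,803.45
Installment 5: opening $21,803.45; interest $88.00 → $21,891.45; payment $3,649.00; balance $18,242.45
Installment 6: opening $18,242.45; interest $73.00 → $18,315.45; payment $3,664.00; balance $14,651.45
Installment 7: opening $14,651.45; interest $59.00 → $14,710.45; payment $3,678.00; balance $11,032.45
Installment 8: opening $11,032.45; interest $45.00 → $11,077.45; payment $3,693.00; balance $7,384.45
Installment 9: opening $7,384.45; interest $30.00 → $7,414.45; payment $3,708.00; balance $3,706.45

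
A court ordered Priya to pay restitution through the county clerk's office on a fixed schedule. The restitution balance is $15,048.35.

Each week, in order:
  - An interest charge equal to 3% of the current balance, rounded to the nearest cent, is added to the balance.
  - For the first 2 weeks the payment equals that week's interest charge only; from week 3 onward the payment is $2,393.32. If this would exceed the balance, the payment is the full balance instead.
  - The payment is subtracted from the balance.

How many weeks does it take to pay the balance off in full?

10

Week 1: opening $15,048.35; interest $451.45 → $15,499.80; payment $451.45; balance $15,048.35
Week 2: opening $15,048.35; interest $451.45 → $15,499.80; payment $451.45; balance $15,048.35
Week 3: opening $15,048.35; interest $451.45 → $15,499.80; payment $2,393.32; balance $13,106.48
Week 4: opening $13,106.48; interest $393.19 → $13,499.67; payment $2,393.32; balance $11,106.35
Week 5: opening $11,106.35; interest $333.19 → $11,439.54; payment $2,393.32; balance $9,046.22
Week 6: opening $9,046.22; interest $271.39 → $9,317.61; payment $2,393.32; balance $6,924.29
Week 7: opening $6,924.29; interest $207.73 → $7,132.02; payment $2,393.32; balance $4,738.70
Week 8: opening $4,738.70; interest $142.16 → $4,880.86; payment $2,393.32; balance $2,487.54
Week 9: opening $2,487.54; interest $74.63 → $2,562.17; payment $2,393.32; balance $168.85
Week 10: opening $168.85; interest $5.07 → $173.92; payment $173.92; balance $0.00
Balance reaches $0.00 in week 10.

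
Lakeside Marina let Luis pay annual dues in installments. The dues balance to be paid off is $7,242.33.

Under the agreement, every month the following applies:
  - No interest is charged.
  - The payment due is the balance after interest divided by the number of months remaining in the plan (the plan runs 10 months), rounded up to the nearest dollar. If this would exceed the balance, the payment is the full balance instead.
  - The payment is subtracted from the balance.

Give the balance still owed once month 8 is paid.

$1,447.33

# | Opening | Payment | End bal
1 | $7,242.33 | $725.00 | $6,517.33
2 | $6,517.33 | $725.00 | $5,792.33
3 | $5,792.33 | $725.00 | $5,067.33
4 | $5,067.33 | $724.00 | $4,343.33
5 | $4,343.33 | $724.00 | $3,619.33
6 | $3,619.33 | $724.00 | $2,895.33
7 | $2,895.33 | $724.00 | $2,171.33
8 | $2,171.33 | $724.00 | $1,447.33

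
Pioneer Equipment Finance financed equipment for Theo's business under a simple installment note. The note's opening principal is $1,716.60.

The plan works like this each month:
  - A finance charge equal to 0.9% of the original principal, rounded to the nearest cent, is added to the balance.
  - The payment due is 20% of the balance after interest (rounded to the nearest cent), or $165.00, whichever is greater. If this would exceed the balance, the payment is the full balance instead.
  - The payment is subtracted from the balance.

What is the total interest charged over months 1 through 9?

Month 1: opening $1,716.60; interest $15.45 → $1,732.05; payment $346.41; balance $1,385.64
Month 2: opening $1,385.64; interest $15.45 → $1,401.09; payment $280.22; balance $1,120.87
Month 3: opening $1,120.87; interest $15.45 → $1,136.32; payment $227.26; balance $909.06
Month 4: opening $909.06; interest $15.45 → $924.51; payment $184.90; balance $739.61
Month 5: opening $739.61; interest $15.45 → $755.06; payment $165.00; balance $590.06
Month 6: opening $590.06; interest $15.45 → $605.51; payment $165.00; balance $440.51
Month 7: opening $440.51; interest $15.45 → $455.96; payment $165.00; balance $290.96
Month 8: opening $290.96; interest $15.45 → $306.41; payment $165.00; balance $141.41
Month 9: opening $141.41; interest $15.45 → $156.86; payment $156.86; balance $0.00
Total interest: $15.45 + $15.45 + $15.45 + $15.45 + $15.45 + $15.45 + $15.45 + $15.45 + $15.45 = $139.05

$139.05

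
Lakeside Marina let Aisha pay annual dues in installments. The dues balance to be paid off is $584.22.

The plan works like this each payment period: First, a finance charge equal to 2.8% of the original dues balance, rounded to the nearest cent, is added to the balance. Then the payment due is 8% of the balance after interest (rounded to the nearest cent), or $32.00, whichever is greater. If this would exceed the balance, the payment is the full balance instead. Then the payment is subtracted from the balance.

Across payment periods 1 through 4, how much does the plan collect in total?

# | Opening | Interest | Payment | End bal
1 | $584.22 | $16.36 | $48.05 | $552.53
2 | $552.53 | $16.36 | $45.51 | $523.38
3 | $523.38 | $16.36 | $43.18 | $496.56
4 | $496.56 | $16.36 | $41.03 | $471.89
Total paid: $177.77

$177.77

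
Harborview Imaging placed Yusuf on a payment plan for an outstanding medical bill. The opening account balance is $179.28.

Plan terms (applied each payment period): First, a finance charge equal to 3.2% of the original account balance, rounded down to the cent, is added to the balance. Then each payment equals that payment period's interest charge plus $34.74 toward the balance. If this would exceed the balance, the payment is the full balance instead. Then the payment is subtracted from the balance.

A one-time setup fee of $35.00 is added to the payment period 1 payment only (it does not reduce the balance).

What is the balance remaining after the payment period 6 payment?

$0.00

Payment period 1: opening $179.28; interest $5.73 → $185.01; payment $40.47 (+ $35.00 fee); balance $144.54
Payment period 2: opening $144.54; interest $5.73 → $150.27; payment $40.47; balance $109.80
Payment period 3: opening $109.80; interest $5.73 → $115.53; payment $40.47; balance $75.06
Payment period 4: opening $75.06; interest $5.73 → $80.79; payment $40.47; balance $40.32
Payment period 5: opening $40.32; interest $5.73 → $46.05; payment $40.47; balance $5.58
Payment period 6: opening $5.58; interest $5.73 → $11.31; payment $11.31; balance $0.00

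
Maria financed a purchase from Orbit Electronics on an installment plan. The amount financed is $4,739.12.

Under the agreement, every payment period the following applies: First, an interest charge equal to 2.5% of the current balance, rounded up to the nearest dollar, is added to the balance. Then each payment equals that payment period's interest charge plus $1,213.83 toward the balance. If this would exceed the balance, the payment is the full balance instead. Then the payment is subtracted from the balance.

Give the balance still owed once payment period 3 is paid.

Payment period 1: $4,739.12 +$119.00 interest = $4,858.12; pay $1,332.83 → $3,525.29
Payment period 2: $3,525.29 +$89.00 interest = $3,614.29; pay $1,302.83 → $2,311.46
Payment period 3: $2,311.46 +$58.00 interest = $2,369.46; pay $1,271.83 → $1,097.63

$1,097.63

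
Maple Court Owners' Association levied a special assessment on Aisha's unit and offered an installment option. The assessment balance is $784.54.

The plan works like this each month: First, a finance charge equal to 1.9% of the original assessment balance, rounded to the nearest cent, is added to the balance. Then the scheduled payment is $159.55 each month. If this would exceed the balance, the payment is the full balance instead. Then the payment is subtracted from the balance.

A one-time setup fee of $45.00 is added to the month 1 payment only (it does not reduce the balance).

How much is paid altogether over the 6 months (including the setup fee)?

Month 1: opening $784.54; interest $14.91 → $799.45; payment $159.55 (+ $45.00 fee); balance $639.90
Month 2: opening $639.90; interest $14.91 → $654.81; payment $159.55; balance $495.26
Month 3: opening $495.26; interest $14.91 → $510.17; payment $159.55; balance $350.62
Month 4: opening $350.62; interest $14.91 → $365.53; payment $159.55; balance $205.98
Month 5: opening $205.98; interest $14.91 → $220.89; payment $159.55; balance $61.34
Month 6: opening $61.34; interest $14.91 → $76.25; payment $76.25; balance $0.00
Total paid: $919.00

$919.00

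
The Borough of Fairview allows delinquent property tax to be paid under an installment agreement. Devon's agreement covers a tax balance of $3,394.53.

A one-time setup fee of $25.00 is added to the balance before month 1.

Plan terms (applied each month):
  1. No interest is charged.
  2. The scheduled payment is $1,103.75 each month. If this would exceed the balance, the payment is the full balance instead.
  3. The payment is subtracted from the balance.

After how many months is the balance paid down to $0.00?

Month 1: opening $3,419.53; payment $1,103.75; balance $2,315.78
Month 2: opening $2,315.78; payment $1,103.75; balance $1,212.03
Month 3: opening $1,212.03; payment $1,103.75; balance $108.28
Month 4: opening $108.28; payment $108.28; balance $0.00
Balance reaches $0.00 in month 4.

4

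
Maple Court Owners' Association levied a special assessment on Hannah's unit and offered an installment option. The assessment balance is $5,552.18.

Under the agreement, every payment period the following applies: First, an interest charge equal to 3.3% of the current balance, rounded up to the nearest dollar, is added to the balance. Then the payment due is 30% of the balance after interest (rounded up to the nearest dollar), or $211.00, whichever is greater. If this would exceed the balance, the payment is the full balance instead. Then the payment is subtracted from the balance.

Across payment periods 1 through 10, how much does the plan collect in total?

$6,189.18

Payment period 1: $5,552.18 +$184.00 interest = $5,736.18; pay $1,721.00 → $4,015.18
Payment period 2: $4,015.18 +$133.00 interest = $4,148.18; pay $1,245.00 → $2,903.18
Payment period 3: $2,903.18 +$96.00 interest = $2,999.18; pay $900.00 → $2,099.18
Payment period 4: $2,099.18 +$70.00 interest = $2,169.18; pay $651.00 → $1,518.18
Payment period 5: $1,518.18 +$51.00 interest = $1,569.18; pay $471.00 → $1,098.18
Payment period 6: $1,098.18 +$37.00 interest = $1,135.18; pay $341.00 → $794.18
Payment period 7: $794.18 +$27.00 interest = $821.18; pay $247.00 → $574.18
Payment period 8: $574.18 +$19.00 interest = $593.18; pay $211.00 → $382.18
Payment period 9: $382.18 +$13.00 interest = $395.18; pay $211.00 → $184.18
Payment period 10: $184.18 +$7.00 interest = $191.18; pay $191.18 → $0.00
Total paid: $6,189.18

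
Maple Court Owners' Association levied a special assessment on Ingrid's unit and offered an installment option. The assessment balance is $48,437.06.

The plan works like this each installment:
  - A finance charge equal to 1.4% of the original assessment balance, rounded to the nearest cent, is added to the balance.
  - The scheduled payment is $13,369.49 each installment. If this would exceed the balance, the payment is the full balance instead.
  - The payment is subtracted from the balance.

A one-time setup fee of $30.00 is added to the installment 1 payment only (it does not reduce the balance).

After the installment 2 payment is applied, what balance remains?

Installment 1: opening $48,437.06; interest $678.12 → $49,115.18; payment $13,369.49 (+ $30.00 fee); balance $35,745.69
Installment 2: opening $35,745.69; interest $678.12 → $36,423.81; payment $13,369.49; balance $23,054.32

$23,054.32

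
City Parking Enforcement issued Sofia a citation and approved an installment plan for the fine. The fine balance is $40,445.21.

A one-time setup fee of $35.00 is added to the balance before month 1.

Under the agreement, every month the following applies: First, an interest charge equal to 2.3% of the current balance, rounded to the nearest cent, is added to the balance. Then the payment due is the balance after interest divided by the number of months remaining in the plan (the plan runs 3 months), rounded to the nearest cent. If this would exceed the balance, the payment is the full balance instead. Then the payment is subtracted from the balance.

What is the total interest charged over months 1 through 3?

$1,890.80

Month 1: opening $40,480.21; interest $931.04 → $41,411.25; payment $13,803.75; balance $27,607.50
Month 2: opening $27,607.50; interest $634.97 → $28,242.47; payment $14,121.24; balance $14,121.23
Month 3: opening $14,121.23; interest $324.79 → $14,446.02; payment $14,446.02; balance $0.00
Total interest: $931.04 + $634.97 + $324.79 = $1,890.80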